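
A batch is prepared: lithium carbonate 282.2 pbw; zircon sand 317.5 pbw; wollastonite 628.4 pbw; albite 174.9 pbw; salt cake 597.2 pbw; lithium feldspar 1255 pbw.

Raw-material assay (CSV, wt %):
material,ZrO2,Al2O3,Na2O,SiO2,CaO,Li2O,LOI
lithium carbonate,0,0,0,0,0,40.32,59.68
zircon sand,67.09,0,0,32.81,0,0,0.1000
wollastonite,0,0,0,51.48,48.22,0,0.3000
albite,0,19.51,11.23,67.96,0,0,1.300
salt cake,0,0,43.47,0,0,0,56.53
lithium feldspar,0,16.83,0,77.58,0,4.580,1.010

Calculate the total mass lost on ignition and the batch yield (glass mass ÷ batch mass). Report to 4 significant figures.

Values along the way are displayed, rounded to 4 significant digits, within the worked lines. All internal work runs at full float precision through every step; a single rounding yields each reported number — the derived quantities are re-derived starting from the weights per 2732 pbw of glass in full float precision (LOI, totals, the six compositions, yield, glass mass), as quoted within problem or answer.
Material-by-material LOI:
  lithium carbonate: 282.2 × 0.5968 = 168.4 pbw
  zircon sand: 317.5 × 0.001000 = 0.3175 pbw
  wollastonite: 628.4 × 0.003000 = 1.885 pbw
  albite: 174.9 × 0.01300 = 2.274 pbw
  salt cake: 597.2 × 0.5653 = 337.6 pbw
  lithium feldspar: 1255 × 0.01010 = 12.68 pbw
Total LOI = 523.2 pbw
Glass = batch − LOI = 3255 − 523.2 = 2732 pbw

LOI loss = 523.2 pbw; glass = 2732 pbw; yield = 83.93%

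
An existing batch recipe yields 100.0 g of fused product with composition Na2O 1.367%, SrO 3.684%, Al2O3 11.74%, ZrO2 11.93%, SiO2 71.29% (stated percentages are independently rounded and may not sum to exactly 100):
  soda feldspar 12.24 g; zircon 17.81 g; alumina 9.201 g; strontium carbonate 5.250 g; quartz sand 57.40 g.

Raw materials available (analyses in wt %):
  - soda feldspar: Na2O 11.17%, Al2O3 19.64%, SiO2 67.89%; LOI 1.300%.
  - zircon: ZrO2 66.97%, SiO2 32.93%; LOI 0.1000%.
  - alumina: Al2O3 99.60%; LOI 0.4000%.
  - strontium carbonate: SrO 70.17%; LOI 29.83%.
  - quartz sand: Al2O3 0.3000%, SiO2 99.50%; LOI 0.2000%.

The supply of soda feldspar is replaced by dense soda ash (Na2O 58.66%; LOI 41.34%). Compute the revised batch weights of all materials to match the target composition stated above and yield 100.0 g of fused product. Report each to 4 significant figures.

The intermediate values are printed, rounded to four significant figures, as written — each numeric step keeps full precision at all times; exactly one rounding lands on each reported figure. The derived quantities (LOI, glass mass, the yield, five oxide percentages, the totals) are rebuilt in exact precision from the batch weights at 100.0 g of glass, as they appear in the problem or answer text.
Oxide-by-oxide targets in 100.0 g fused product:
  Na2O: 1.367% × 100.0 = 1.367 g
  SrO: 3.684% × 100.0 = 3.684 g
  Al2O3: 11.74% × 100.0 = 11.74 g
  ZrO2: 11.93% × 100.0 = 11.93 g
  SiO2: 71.29% × 100.0 = 71.29 g
A balance pass over the oxides, applying the batch weights above, at the basis given (oxide sums agree with the targets within answer rounding):
  Na2O: 2.330·0.5866 = 1.367 g (target 1.367 g)
  SrO: 5.250·0.7017 = 3.684 g (target 3.684 g)
  Al2O3: 11.59·0.9960 + 65.75·0.003000 = 11.74 g (target 11.74 g)
  ZrO2: 17.81·0.6697 = 11.93 g (target 11.93 g)
  SiO2: 17.81·0.3293 + 65.75·0.9950 = 71.29 g (target 71.29 g)
Mass balance on the glass: net batch after ignition = 100.0 g (the Σ of target masses is 100.0 g; stated basis 100.0 g — deltas are rounding alone).
Batch grand total — Σ batch = 102.7 g; ignition loss, Σ(batch × LOI) = 2.725 g; yield: glass divided by total = 97.35%.

Revised batch per 100.0 g fused product:
  dense soda ash: 2.330 g
  zircon: 17.81 g
  alumina: 11.59 g
  strontium carbonate: 5.250 g
  quartz sand: 65.75 g
Total batch = 102.7 g; LOI loss = 2.725 g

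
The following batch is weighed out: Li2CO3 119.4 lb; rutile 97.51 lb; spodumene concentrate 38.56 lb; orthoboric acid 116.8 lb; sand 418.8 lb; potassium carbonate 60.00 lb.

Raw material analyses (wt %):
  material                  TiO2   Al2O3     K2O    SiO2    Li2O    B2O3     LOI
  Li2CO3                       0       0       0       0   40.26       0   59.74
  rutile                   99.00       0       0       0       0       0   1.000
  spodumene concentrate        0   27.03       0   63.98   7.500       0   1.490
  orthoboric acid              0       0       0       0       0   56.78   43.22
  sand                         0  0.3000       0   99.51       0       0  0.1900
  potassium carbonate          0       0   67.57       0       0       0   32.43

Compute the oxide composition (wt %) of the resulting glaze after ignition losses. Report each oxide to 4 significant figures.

Glass mass = 707.5 lb (batch 851.1 − LOI 143.6).
Composition: TiO2 13.65%, Al2O3 1.651%, K2O 5.731%, SiO2 62.40%, Li2O 7.204%, B2O3 9.374%

All arithmetic holds full precision through every step — working values are displayed, with 4-significant-figure rounding, within the worked lines. Every reported result is rounded a single time. The derived quantities (LOI, net glass mass, six oxide percentages, the yield, the totals) are re-derived in full precision from the batch weights at 707.5 lb of glass exactly as printed in the question or the answer.
Oxide-by-oxide delivered mass:
  TiO2: 97.51·0.9900 = 96.53 lb
  Al2O3: 38.56·0.2703 + 418.8·0.003000 = 11.68 lb
  K2O: 60.00·0.6757 = 40.54 lb
  SiO2: 38.56·0.6398 + 418.8·0.9951 = 441.4 lb
  Li2O: 119.4·0.4026 + 38.56·0.07500 = 50.96 lb
  B2O3: 116.8·0.5678 = 66.32 lb
LOI: 119.4·0.5974 + 97.51·0.01000 + 38.56·0.01490 + 116.8·0.4322 + 418.8·0.001900 + 60.00·0.3243 = 143.6 lb
batch − LOI leaves glass = 851.1 − 143.6 = 707.5 lb (= the summed oxide contributions)
percent by weight: oxide/glass ×100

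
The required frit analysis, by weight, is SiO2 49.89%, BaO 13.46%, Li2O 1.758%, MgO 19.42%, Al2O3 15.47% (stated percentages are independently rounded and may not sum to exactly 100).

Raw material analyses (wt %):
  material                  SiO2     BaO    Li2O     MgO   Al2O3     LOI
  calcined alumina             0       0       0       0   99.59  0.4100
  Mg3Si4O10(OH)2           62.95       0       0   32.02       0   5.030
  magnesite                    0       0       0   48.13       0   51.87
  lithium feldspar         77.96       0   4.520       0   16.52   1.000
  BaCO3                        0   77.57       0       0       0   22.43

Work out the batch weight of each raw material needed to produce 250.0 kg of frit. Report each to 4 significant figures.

Values along the way are printed rounded to four significant digits in the printout; each numeric step carries exact precision throughout; exactly one rounding goes into every reported value; derived quantities, including the totals, five oxide percentages, glass mass, the yield, LOI, are computed starting from the weights per 250.0 kg of glass in exact precision as set out in problem or answer.
Per-oxide target masses for 250.0 kg frit:
  SiO2: 49.89% × 250.0 = 124.7 kg
  BaO: 13.46% × 250.0 = 33.65 kg
  Li2O: 1.758% × 250.0 = 4.395 kg
  MgO: 19.42% × 250.0 = 48.55 kg
  Al2O3: 15.47% × 250.0 = 38.67 kg
Balance tally, oxide-wise, applying the batch weights above, versus the basis set out (sum by sum, the targets are met within answer rounding):
  SiO2: 77.71·0.6295 + 97.23·0.7796 = 124.7 kg (target 124.7 kg)
  BaO: 43.38·0.7757 = 33.65 kg (target 33.65 kg)
  Li2O: 97.23·0.04520 = 4.395 kg (target 4.395 kg)
  MgO: 77.71·0.3202 + 49.17·0.4813 = 48.55 kg (target 48.55 kg)
  Al2O3: 22.70·0.9959 + 97.23·0.1652 = 38.67 kg (target 38.67 kg)
Glass-mass sanity pass: whole batch net of LOI = 250.0 kg (targets for the oxides total 250.0 kg; the stated basis being 250.0 kg — deltas are rounding alone).
Adding the batch up: Σ batch = 290.2 kg; LOI removed, Σ of batch·LOI: 40.21 kg; yield: glass divided by total = 86.14%.

Batch per 250.0 kg frit:
  calcined alumina: 22.70 kg
  Mg3Si4O10(OH)2: 77.71 kg
  magnesite: 49.17 kg
  lithium feldspar: 97.23 kg
  BaCO3: 43.38 kg
Total batch = 290.2 kg; LOI loss = 40.21 kg; yield = 86.14%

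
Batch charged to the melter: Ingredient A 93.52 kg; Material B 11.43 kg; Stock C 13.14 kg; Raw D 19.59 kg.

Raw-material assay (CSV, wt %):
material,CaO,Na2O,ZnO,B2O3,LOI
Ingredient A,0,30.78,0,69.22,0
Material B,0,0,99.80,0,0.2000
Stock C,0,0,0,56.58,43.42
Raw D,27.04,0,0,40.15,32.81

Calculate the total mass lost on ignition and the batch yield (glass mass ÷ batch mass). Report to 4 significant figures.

LOI loss = 12.16 kg; glass = 125.5 kg; yield = 91.17%

Intermediates are displayed (rounded to 4 significant digits) at each printed step. Every computation keeps full precision all the way through. Each reported value takes a single rounding; all derived quantities (the totals, LOI, yield, the four compositions, glass mass) are re-derived from the weighed amounts on 125.5 kg of glass in full float precision, as quoted within problem or answer.
Each material's LOI contribution:
  Ingredient A: 93.52 × 0 = 0 kg
  Material B: 11.43 × 0.002000 = 0.02286 kg
  Stock C: 13.14 × 0.4342 = 5.705 kg
  Raw D: 19.59 × 0.3281 = 6.427 kg
Total LOI = 12.16 kg
Glass = batch − LOI = 137.7 − 12.16 = 125.5 kg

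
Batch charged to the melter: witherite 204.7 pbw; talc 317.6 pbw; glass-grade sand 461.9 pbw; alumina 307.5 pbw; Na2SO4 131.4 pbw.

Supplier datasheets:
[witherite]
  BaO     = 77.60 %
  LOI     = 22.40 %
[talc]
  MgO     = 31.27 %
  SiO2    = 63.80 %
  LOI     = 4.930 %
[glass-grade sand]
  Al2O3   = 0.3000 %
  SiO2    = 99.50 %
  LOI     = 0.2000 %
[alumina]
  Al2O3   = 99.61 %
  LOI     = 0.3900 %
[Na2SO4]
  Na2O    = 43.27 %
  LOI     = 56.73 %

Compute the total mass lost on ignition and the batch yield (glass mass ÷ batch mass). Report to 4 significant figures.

Values along the way are shown (rounded to four significant figures) in the working. The working math runs at exact precision end to end; a single rounding yields every reported number — all derived quantities are rebuilt from the batch weights at 1285 pbw of glass in full precision (LOI, the five compositions, the yield, net glass mass, the totals), precisely as stated by the problem or the answer.
Material-by-material LOI:
  witherite: 204.7 × 0.2240 = 45.85 pbw
  talc: 317.6 × 0.04930 = 15.66 pbw
  glass-grade sand: 461.9 × 0.002000 = 0.9238 pbw
  alumina: 307.5 × 0.003900 = 1.199 pbw
  Na2SO4: 131.4 × 0.5673 = 74.54 pbw
Total LOI = 138.2 pbw
Glass = batch − LOI = 1423 − 138.2 = 1285 pbw

LOI loss = 138.2 pbw; glass = 1285 pbw; yield = 90.29%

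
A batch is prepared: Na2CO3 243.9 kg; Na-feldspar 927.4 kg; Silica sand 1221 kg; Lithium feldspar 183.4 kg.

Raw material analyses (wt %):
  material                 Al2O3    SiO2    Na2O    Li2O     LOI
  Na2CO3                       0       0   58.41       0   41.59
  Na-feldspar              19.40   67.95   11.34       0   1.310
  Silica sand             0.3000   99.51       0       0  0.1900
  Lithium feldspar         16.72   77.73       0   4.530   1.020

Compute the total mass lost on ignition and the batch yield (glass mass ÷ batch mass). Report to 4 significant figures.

LOI loss = 117.8 kg; glass = 2458 kg; yield = 95.43%

Exact precision is carried throughout. Working values appear, rounded to four significant digits, alongside each step; each reported result sees exactly one rounding — derived quantities are rebuilt using the weight values for 2458 kg of glass at full float precision (LOI, four oxide percentages, totals, yield, net glass mass), as set out in the problem or answer text.
Material-by-material LOI:
  Na2CO3: 243.9 × 0.4159 = 101.4 kg
  Na-feldspar: 927.4 × 0.01310 = 12.15 kg
  Silica sand: 1221 × 0.001900 = 2.320 kg
  Lithium feldspar: 183.4 × 0.01020 = 1.871 kg
Total LOI = 117.8 kg
Glass = batch − LOI = 2576 − 117.8 = 2458 kg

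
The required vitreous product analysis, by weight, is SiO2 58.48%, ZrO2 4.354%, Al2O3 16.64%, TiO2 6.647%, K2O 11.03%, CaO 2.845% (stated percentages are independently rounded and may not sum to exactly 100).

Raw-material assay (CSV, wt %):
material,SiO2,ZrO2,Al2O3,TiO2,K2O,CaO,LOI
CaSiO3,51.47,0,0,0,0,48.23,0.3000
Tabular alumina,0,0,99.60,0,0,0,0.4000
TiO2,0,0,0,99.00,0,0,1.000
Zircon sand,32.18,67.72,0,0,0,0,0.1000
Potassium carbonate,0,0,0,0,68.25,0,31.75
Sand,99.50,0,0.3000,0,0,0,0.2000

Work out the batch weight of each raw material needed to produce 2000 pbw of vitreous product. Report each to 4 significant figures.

All internal work keeps full float precision in every operation — intermediates are displayed, rounded to 4 significant figures, alongside each step; each reported number is rounded just once — all derived quantities (the six compositions, glass mass, totals, the yield, ignition loss) are computed using the weight values at 2000 pbw of glass in full float precision, as written in question or answer.
Target masses of each oxide per 2000 pbw vitreous product:
  SiO2: 58.48% × 2000 = 1170 pbw
  ZrO2: 4.354% × 2000 = 87.08 pbw
  Al2O3: 16.64% × 2000 = 332.8 pbw
  TiO2: 6.647% × 2000 = 132.9 pbw
  K2O: 11.03% × 2000 = 220.6 pbw
  CaO: 2.845% × 2000 = 56.90 pbw
Oxide-by-oxide audit from the weights as reported, relative to the basis at hand (sum by sum, the targets are met within answer rounding):
  SiO2: 118.0·0.5147 + 128.6·0.3218 + 1073·0.9950 = 1170 pbw (target 1170 pbw)
  ZrO2: 128.6·0.6772 = 87.09 pbw (target 87.08 pbw)
  Al2O3: 330.9·0.9960 + 1073·0.003000 = 332.8 pbw (target 332.8 pbw)
  TiO2: 134.3·0.9900 = 133.0 pbw (target 132.9 pbw)
  K2O: 323.2·0.6825 = 220.6 pbw (target 220.6 pbw)
  CaO: 118.0·0.4823 = 56.91 pbw (target 56.90 pbw)
Glass-mass closure: net batch after ignition = 2000 pbw (summing oxide targets gives 2000 pbw; against the stated basis, 2000 pbw — any gap is answer rounding).
Total batch = Σ batch = 2108 pbw; Σ batch·LOI gives LOI loss = 107.9 pbw; glass ÷ batch gives a yield of 94.88%.

Batch per 2000 pbw vitreous product:
  CaSiO3: 118.0 pbw
  Tabular alumina: 330.9 pbw
  TiO2: 134.3 pbw
  Zircon sand: 128.6 pbw
  Potassium carbonate: 323.2 pbw
  Sand: 1073 pbw
Total batch = 2108 pbw; LOI loss = 107.9 pbw; yield = 94.88%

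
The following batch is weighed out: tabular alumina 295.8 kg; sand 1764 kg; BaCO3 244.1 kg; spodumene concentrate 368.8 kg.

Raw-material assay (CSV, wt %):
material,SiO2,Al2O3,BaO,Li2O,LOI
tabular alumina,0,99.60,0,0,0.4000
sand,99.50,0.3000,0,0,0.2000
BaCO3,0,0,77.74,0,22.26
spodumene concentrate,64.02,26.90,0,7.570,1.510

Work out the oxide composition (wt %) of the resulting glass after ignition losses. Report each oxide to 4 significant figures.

All internal work maintains full precision throughout; the intermediate values are shown, rounded to 4 significant digits, alongside each step; each reported result takes a single rounding — derived quantities are rebuilt starting from the weights for 2608 kg of glass at full precision (totals, glass mass, four oxide percentages, yield, LOI), exactly as printed in question or answer.
Oxide masses out of the charge:
  SiO2: 1764·0.9950 + 368.8·0.6402 = 1991 kg
  Al2O3: 295.8·0.9960 + 1764·0.003000 + 368.8·0.2690 = 399.1 kg
  BaO: 244.1·0.7774 = 189.8 kg
  Li2O: 368.8·0.07570 = 27.92 kg
LOI: 295.8·0.004000 + 1764·0.002000 + 244.1·0.2226 + 368.8·0.01510 = 64.62 kg
batch − LOI leaves glass = 2673 − 64.62 = 2608 kg (= the summed oxide contributions)
each oxide over glass, ×100, is wt %

Glass mass = 2608 kg (batch 2673 − LOI 64.62).
Composition: SiO2 76.35%, Al2O3 15.30%, BaO 7.276%, Li2O 1.070%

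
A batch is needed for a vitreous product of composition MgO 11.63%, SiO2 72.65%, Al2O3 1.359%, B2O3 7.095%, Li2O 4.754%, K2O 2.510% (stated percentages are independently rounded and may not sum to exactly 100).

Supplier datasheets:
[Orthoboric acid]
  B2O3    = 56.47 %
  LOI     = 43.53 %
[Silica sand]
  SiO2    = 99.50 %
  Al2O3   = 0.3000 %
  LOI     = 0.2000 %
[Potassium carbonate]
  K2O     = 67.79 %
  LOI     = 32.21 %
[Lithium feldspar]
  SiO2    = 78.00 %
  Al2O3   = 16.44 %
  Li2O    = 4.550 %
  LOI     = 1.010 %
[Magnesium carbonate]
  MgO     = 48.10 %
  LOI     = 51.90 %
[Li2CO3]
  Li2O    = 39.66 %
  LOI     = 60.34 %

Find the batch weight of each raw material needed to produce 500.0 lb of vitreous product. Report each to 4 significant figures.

The intermediate values appear (rounded to four significant digits) as written; every computation maintains exact precision throughout; every reported figure undergoes a single rounding; the derived quantities are re-derived from the batch weights at 500.0 lb of glass at full float precision (the totals, LOI, the six compositions, yield, glass mass) exactly as shown in question or answer.
Oxide mass targets, per 500.0 lb vitreous product:
  MgO: 11.63% × 500.0 = 58.15 lb
  SiO2: 72.65% × 500.0 = 363.2 lb
  Al2O3: 1.359% × 500.0 = 6.795 lb
  B2O3: 7.095% × 500.0 = 35.48 lb
  Li2O: 4.754% × 500.0 = 23.77 lb
  K2O: 2.510% × 500.0 = 12.55 lb
Balance tally, oxide-wise, applying the batch weights above, against the basis in use (sums match the target masses once rounding is allowed for):
  MgO: 120.9·0.4810 = 58.15 lb (target 58.15 lb)
  SiO2: 337.5·0.9950 + 35.17·0.7800 = 363.2 lb (target 363.2 lb)
  Al2O3: 337.5·0.003000 + 35.17·0.1644 = 6.794 lb (target 6.795 lb)
  B2O3: 62.82·0.5647 = 35.47 lb (target 35.48 lb)
  Li2O: 35.17·0.04550 + 55.90·0.3966 = 23.77 lb (target 23.77 lb)
  K2O: 18.51·0.6779 = 12.55 lb (target 12.55 lb)
Glass-mass sanity pass: total batch − LOI = 500.0 lb (targets for the oxides total 500.0 lb; stated basis 500.0 lb — deltas are rounding alone).
Batch total: Σ batch = 630.8 lb; loss to ignition Σ batch·LOI = 130.8 lb; the yield ratio, glass ÷ batch: 79.26%.

Batch per 500.0 lb vitreous product:
  Orthoboric acid: 62.82 lb
  Silica sand: 337.5 lb
  Potassium carbonate: 18.51 lb
  Lithium feldspar: 35.17 lb
  Magnesium carbonate: 120.9 lb
  Li2CO3: 55.90 lb
Total batch = 630.8 lb; LOI loss = 130.8 lb; yield = 79.26%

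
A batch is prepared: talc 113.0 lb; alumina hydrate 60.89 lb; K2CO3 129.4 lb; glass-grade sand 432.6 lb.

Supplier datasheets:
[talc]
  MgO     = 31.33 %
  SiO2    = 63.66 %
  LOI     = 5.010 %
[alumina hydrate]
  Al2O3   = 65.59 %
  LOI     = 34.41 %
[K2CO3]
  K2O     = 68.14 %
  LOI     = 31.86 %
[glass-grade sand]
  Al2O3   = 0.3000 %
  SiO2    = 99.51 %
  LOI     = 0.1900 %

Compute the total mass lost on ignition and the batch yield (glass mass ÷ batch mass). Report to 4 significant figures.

LOI loss = 68.66 lb; glass = 667.2 lb; yield = 90.67%

Working values are displayed (rounded to four significant figures) in the printout. Every computation holds exact precision at each step; each reported value takes just one rounding; the derived quantities, including LOI, yield, the totals, the four compositions, glass mass, are re-derived from the weighed amounts for 667.2 lb of glass in exact precision, as they appear in the problem or the answer.
LOI of each material in turn:
  talc: 113.0 × 0.05010 = 5.661 lb
  alumina hydrate: 60.89 × 0.3441 = 20.95 lb
  K2CO3: 129.4 × 0.3186 = 41.23 lb
  glass-grade sand: 432.6 × 0.001900 = 0.8219 lb
Total LOI = 68.66 lb
Glass = batch − LOI = 735.9 − 68.66 = 667.2 lb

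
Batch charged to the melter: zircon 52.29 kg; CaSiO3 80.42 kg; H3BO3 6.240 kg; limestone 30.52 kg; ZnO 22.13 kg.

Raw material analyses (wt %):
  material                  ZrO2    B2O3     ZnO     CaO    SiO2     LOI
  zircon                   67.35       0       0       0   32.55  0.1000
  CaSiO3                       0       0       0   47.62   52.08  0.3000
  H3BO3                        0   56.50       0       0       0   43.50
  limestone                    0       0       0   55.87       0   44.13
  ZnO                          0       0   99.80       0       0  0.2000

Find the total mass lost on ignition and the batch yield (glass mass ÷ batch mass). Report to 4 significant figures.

In-progress results are shown (rounded to 4 significant figures) on the page — full float precision is held in every operation. A single rounding yields every reported result; derived quantities, which include LOI, yield, the totals, net glass mass, the five compositions, are re-derived at exact precision, as they appear in either problem or answer, using the weight values for 175.1 kg of glass.
LOI of each material in turn:
  zircon: 52.29 × 0.001000 = 0.05229 kg
  CaSiO3: 80.42 × 0.003000 = 0.2413 kg
  H3BO3: 6.240 × 0.4350 = 2.714 kg
  limestone: 30.52 × 0.4413 = 13.47 kg
  ZnO: 22.13 × 0.002000 = 0.04426 kg
Total LOI = 16.52 kg
Glass = batch − LOI = 191.6 − 16.52 = 175.1 kg

LOI loss = 16.52 kg; glass = 175.1 kg; yield = 91.38%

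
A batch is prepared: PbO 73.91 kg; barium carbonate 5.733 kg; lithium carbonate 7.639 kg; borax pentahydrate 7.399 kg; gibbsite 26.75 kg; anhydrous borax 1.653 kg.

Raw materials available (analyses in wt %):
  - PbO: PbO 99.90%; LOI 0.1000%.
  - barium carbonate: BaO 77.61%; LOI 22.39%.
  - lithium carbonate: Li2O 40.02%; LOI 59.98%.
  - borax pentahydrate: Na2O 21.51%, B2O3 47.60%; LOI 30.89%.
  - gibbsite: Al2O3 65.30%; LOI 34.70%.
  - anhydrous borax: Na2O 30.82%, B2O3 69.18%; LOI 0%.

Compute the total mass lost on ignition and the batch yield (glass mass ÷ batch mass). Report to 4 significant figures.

Working values are printed (rounded to four significant digits) within the worked lines; full precision is maintained in every operation. Exactly one rounding goes into every reported figure; the derived quantities (six oxide percentages, ignition loss, totals, the yield, glass mass) are re-derived from the weighed amounts per 105.6 kg of glass at exact precision, precisely as stated by problem or answer.
Ignition loss by material:
  PbO: 73.91 × 0.001000 = 0.07391 kg
  barium carbonate: 5.733 × 0.2239 = 1.284 kg
  lithium carbonate: 7.639 × 0.5998 = 4.582 kg
  borax pentahydrate: 7.399 × 0.3089 = 2.286 kg
  gibbsite: 26.75 × 0.3470 = 9.282 kg
  anhydrous borax: 1.653 × 0 = 0 kg
Total LOI = 17.51 kg
Glass = batch − LOI = 123.1 − 17.51 = 105.6 kg

LOI loss = 17.51 kg; glass = 105.6 kg; yield = 85.78%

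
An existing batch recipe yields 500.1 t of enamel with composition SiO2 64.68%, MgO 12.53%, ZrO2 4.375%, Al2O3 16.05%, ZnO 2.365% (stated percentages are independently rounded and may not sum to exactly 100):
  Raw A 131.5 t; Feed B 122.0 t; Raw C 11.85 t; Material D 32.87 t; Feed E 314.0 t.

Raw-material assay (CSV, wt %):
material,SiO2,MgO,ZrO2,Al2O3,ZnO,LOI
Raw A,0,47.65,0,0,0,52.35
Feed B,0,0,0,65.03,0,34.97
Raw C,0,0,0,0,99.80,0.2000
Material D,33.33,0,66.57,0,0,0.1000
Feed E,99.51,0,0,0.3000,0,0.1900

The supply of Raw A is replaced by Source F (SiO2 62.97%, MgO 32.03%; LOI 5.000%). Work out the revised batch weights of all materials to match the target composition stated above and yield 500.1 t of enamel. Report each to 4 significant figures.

Revised batch per 500.1 t enamel:
  Source F: 195.6 t
  Feed B: 122.6 t
  Raw C: 11.85 t
  Material D: 32.87 t
  Feed E: 190.2 t
Total batch = 553.1 t; LOI loss = 53.07 t

All internal work maintains exact precision throughout. Mid-chain values are printed rounded to four significant figures alongside each step; a single rounding produces every reported number — all derived quantities, including ignition loss, net glass mass, the totals, yield, the five compositions, are recomputed starting from the weights on 500.1 t of glass in full precision, as they appear in either problem or answer.
Oxide-by-oxide targets in 500.1 t enamel:
  SiO2: 64.68% × 500.1 = 323.5 t
  MgO: 12.53% × 500.1 = 62.66 t
  ZrO2: 4.375% × 500.1 = 21.88 t
  Al2O3: 16.05% × 500.1 = 80.27 t
  ZnO: 2.365% × 500.1 = 11.83 t
Per-oxide balance check with the batch weights as given, against the basis in use (each sum matches its target mass inside rounding margins):
  SiO2: 195.6·0.6297 + 32.87·0.3333 + 190.2·0.9951 = 323.4 t (target 323.5 t)
  MgO: 195.6·0.3203 = 62.65 t (target 62.66 t)
  ZrO2: 32.87·0.6657 = 21.88 t (target 21.88 t)
  Al2O3: 122.6·0.6503 + 190.2·0.003000 = 80.30 t (target 80.27 t)
  ZnO: 11.85·0.9980 = 11.83 t (target 11.83 t)
Auditing the glass mass value: total charge less LOI = 500.0 t (targets for the oxides total 500.1 t; versus the stated basis of 500.1 t — any gap is answer rounding).
Adding the batch up: Σ batch = 553.1 t; loss to ignition Σ batch·LOI = 53.07 t; as yield: glass ÷ batch → 90.41%.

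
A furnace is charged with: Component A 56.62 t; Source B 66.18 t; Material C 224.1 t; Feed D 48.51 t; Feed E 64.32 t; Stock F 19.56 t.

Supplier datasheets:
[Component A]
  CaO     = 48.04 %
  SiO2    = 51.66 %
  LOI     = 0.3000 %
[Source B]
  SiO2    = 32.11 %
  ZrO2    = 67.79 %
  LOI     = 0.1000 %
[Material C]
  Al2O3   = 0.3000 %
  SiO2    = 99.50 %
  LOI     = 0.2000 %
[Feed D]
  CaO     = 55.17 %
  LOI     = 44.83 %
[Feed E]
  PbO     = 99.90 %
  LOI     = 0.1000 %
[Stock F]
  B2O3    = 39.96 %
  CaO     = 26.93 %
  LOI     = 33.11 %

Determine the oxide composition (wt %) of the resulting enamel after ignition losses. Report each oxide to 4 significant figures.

Glass mass = 450.3 t (batch 479.3 − LOI 28.97).
Composition: B2O3 1.736%, PbO 14.27%, CaO 13.15%, Al2O3 0.1493%, SiO2 60.73%, ZrO2 9.963%

Intermediates are displayed with 4-significant-digit rounding within the worked lines. All arithmetic holds full precision through the solve — each reported figure takes a single rounding — derived quantities (six oxide percentages, net glass mass, LOI, the totals, the yield) are rebuilt at full precision from the batch weights for 450.3 t of glass as set out in either problem or answer.
What the batch supplies per oxide:
  B2O3: 19.56·0.3996 = 7.816 t
  PbO: 64.32·0.9990 = 64.26 t
  CaO: 56.62·0.4804 + 48.51·0.5517 + 19.56·0.2693 = 59.23 t
  Al2O3: 224.1·0.003000 = 0.6723 t
  SiO2: 56.62·0.5166 + 66.18·0.3211 + 224.1·0.9950 = 273.5 t
  ZrO2: 66.18·0.6779 = 44.86 t
LOI: 56.62·0.003000 + 66.18·0.001000 + 224.1·0.002000 + 48.51·0.4483 + 64.32·0.001000 + 19.56·0.3311 = 28.97 t
batch − LOI leaves glass = 479.3 − 28.97 = 450.3 t (= the summed oxide contributions)
percent share: oxide ÷ glass, ×100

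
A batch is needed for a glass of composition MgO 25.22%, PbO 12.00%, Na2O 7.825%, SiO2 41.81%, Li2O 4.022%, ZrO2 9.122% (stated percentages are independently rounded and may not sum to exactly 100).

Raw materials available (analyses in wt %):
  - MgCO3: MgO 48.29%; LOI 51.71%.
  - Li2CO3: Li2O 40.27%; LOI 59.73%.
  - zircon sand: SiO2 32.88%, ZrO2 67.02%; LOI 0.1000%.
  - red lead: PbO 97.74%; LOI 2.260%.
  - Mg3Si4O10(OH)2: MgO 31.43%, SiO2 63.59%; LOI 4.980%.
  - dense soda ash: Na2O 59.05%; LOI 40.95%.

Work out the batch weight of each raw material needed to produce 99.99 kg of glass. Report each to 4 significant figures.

Working values are printed, rounded to four significant digits, in the printout — all internal work runs at full precision all the way through — a single rounding completes each reported result; all derived quantities are carried from the batch weights on 99.99 kg of glass in full float precision (yield, ignition loss, glass mass, the six compositions, totals) as quoted within problem or answer.
Oxide-by-oxide targets in 99.99 kg glass:
  MgO: 25.22% × 99.99 = 25.22 kg
  PbO: 12.00% × 99.99 = 12.00 kg
  Na2O: 7.825% × 99.99 = 7.824 kg
  SiO2: 41.81% × 99.99 = 41.81 kg
  Li2O: 4.022% × 99.99 = 4.022 kg
  ZrO2: 9.122% × 99.99 = 9.121 kg
Verifying the oxide balance working from each reported weight, versus the basis set out (sum by sum, the targets are met given rounding of the digits):
  MgO: 14.01·0.4829 + 58.71·0.3143 = 25.22 kg (target 25.22 kg)
  PbO: 12.28·0.9774 = 12.00 kg (target 12.00 kg)
  Na2O: 13.25·0.5905 = 7.824 kg (target 7.824 kg)
  SiO2: 13.61·0.3288 + 58.71·0.6359 = 41.81 kg (target 41.81 kg)
  Li2O: 9.987·0.4027 = 4.022 kg (target 4.022 kg)
  ZrO2: 13.61·0.6702 = 9.121 kg (target 9.121 kg)
Glass-mass closure: Σ batch − LOI loss = 100.0 kg (the Σ of target masses is 99.99 kg; the stated basis being 99.99 kg — rounding explains the deltas).
Batch grand total — Σ batch = 121.8 kg; loss to ignition Σ batch·LOI = 21.85 kg; yield, glass over the total, = 82.07%.

Batch per 99.99 kg glass:
  MgCO3: 14.01 kg
  Li2CO3: 9.987 kg
  zircon sand: 13.61 kg
  red lead: 12.28 kg
  Mg3Si4O10(OH)2: 58.71 kg
  dense soda ash: 13.25 kg
Total batch = 121.8 kg; LOI loss = 21.85 kg; yield = 82.07%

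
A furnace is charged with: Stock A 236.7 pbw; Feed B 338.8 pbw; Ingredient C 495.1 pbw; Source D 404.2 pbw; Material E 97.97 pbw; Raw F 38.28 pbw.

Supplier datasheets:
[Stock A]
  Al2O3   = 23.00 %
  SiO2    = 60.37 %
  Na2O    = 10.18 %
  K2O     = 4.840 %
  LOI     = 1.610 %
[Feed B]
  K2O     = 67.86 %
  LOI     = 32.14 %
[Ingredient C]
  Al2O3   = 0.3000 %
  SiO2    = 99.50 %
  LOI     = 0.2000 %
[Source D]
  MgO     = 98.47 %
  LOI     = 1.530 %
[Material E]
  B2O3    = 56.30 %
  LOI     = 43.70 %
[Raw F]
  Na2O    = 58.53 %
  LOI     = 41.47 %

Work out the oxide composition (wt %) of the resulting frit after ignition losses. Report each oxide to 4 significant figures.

Glass mass = 1432 pbw (batch 1611 − LOI 178.6).
Composition: Al2O3 3.904%, SiO2 44.36%, MgO 27.78%, Na2O 3.246%, K2O 16.85%, B2O3 3.850%

In-progress results appear, rounded to four significant digits, across the worked steps — all internal work keeps full float precision all the way through — each reported figure receives exactly one rounding — derived quantities are re-derived from the batch weights at 1432 pbw of glass in full precision (yield, LOI, the six compositions, the totals, glass mass) exactly as printed in either problem or answer.
Oxide masses out of the charge:
  Al2O3: 236.7·0.2300 + 495.1·0.003000 = 55.93 pbw
  SiO2: 236.7·0.6037 + 495.1·0.9950 = 635.5 pbw
  MgO: 404.2·0.9847 = 398.0 pbw
  Na2O: 236.7·0.1018 + 38.28·0.5853 = 46.50 pbw
  K2O: 236.7·0.04840 + 338.8·0.6786 = 241.4 pbw
  B2O3: 97.97·0.5630 = 55.16 pbw
LOI: 236.7·0.01610 + 338.8·0.3214 + 495.1·0.002000 + 404.2·0.01530 + 97.97·0.4370 + 38.28·0.4147 = 178.6 pbw
The glass mass, total less LOI, = 1611 − 178.6 = 1432 pbw (consistent with Σ oxide mass)
each oxide over glass, ×100, is wt %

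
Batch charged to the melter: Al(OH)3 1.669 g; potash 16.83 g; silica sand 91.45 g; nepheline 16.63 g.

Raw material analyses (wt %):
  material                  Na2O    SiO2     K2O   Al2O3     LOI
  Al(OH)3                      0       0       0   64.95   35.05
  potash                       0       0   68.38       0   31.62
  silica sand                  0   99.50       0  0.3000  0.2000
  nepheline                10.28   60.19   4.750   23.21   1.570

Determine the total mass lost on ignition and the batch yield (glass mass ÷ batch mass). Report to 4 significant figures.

LOI loss = 6.351 g; glass = 120.2 g; yield = 94.98%

In-progress results appear with 4-significant-digit rounding in the working. Every computation holds full float precision through every step; exactly one rounding lands on each reported number; the derived quantities, which include LOI, yield, four oxide percentages, the totals, glass mass, are recomputed in full precision, as they appear in the problem or answer text, starting from the weights per 120.2 g of glass.
Ignition loss by material:
  Al(OH)3: 1.669 × 0.3505 = 0.5850 g
  potash: 16.83 × 0.3162 = 5.322 g
  silica sand: 91.45 × 0.002000 = 0.1829 g
  nepheline: 16.63 × 0.01570 = 0.2611 g
Total LOI = 6.351 g
Glass = batch − LOI = 126.6 − 6.351 = 120.2 g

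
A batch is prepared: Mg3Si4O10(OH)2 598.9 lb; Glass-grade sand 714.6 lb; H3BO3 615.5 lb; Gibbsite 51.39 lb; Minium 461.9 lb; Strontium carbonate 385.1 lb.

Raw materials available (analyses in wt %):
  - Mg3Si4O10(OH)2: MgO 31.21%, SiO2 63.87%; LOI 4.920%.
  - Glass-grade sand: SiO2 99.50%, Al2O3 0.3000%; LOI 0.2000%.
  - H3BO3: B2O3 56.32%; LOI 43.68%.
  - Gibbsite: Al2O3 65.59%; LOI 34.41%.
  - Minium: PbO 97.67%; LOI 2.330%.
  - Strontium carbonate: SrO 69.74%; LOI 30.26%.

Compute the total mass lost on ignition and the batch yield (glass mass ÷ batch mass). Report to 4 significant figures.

LOI loss = 444.7 lb; glass = 2383 lb; yield = 84.27%

All internal work maintains exact precision end to end. Values along the way are shown rounded to four significant figures within the worked lines — each reported number receives exactly one rounding; all derived quantities are computed using the weight values per 2383 lb of glass in exact precision (ignition loss, six oxide percentages, totals, net glass mass, the yield), as written in problem or answer.
Each material's LOI contribution:
  Mg3Si4O10(OH)2: 598.9 × 0.04920 = 29.47 lb
  Glass-grade sand: 714.6 × 0.002000 = 1.429 lb
  H3BO3: 615.5 × 0.4368 = 268.9 lb
  Gibbsite: 51.39 × 0.3441 = 17.68 lb
  Minium: 461.9 × 0.02330 = 10.76 lb
  Strontium carbonate: 385.1 × 0.3026 = 116.5 lb
Total LOI = 444.7 lb
Glass = batch − LOI = 2827 − 444.7 = 2383 lb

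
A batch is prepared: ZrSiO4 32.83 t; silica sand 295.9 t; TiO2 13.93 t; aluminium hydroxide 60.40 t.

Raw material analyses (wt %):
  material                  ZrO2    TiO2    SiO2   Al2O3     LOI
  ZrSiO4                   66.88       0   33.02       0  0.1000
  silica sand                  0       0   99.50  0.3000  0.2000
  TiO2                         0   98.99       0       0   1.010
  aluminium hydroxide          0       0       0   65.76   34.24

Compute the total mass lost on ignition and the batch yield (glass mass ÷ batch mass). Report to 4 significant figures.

Values along the way are displayed (rounded to 4 significant figures) alongside each step; each numeric step carries exact precision throughout. Each reported number takes just one rounding. Derived quantities are carried from the weighed amounts per 381.6 t of glass at exact precision (the four compositions, the yield, glass mass, the totals, LOI) exactly as shown in the problem or answer text.
LOI of each material in turn:
  ZrSiO4: 32.83 × 0.001000 = 0.03283 t
  silica sand: 295.9 × 0.002000 = 0.5918 t
  TiO2: 13.93 × 0.01010 = 0.1407 t
  aluminium hydroxide: 60.40 × 0.3424 = 20.68 t
Total LOI = 21.45 t
Glass = batch − LOI = 403.1 − 21.45 = 381.6 t

LOI loss = 21.45 t; glass = 381.6 t; yield = 94.68%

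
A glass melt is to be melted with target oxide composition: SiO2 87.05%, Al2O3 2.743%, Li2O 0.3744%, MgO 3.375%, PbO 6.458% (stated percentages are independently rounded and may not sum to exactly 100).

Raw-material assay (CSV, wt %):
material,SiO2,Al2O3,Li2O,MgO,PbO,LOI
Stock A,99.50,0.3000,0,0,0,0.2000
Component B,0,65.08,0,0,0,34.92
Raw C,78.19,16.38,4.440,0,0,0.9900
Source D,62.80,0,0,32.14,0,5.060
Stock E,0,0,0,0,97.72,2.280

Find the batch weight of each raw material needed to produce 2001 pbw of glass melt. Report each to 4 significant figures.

Intermediates appear rounded to 4 significant figures in the printout; all arithmetic carries exact precision end to end. Every reported number is rounded exactly once. All derived quantities, which include yield, five oxide percentages, net glass mass, the totals, ignition loss, are re-derived in exact precision, as written in the question or the answer, using the weight values at 2001 pbw of glass.
The oxide mass targets at 2001 pbw glass melt:
  SiO2: 87.05% × 2001 = 1742 pbw
  Al2O3: 2.743% × 2001 = 54.89 pbw
  Li2O: 0.3744% × 2001 = 7.492 pbw
  MgO: 3.375% × 2001 = 67.53 pbw
  PbO: 6.458% × 2001 = 129.2 pbw
Sums-versus-targets review working from each reported weight, for the quoted basis mass (delivered sums recover each target modulo rounding of the values):
  SiO2: 1485·0.9950 + 168.7·0.7819 + 210.1·0.6280 = 1741 pbw (target 1742 pbw)
  Al2O3: 1485·0.003000 + 35.02·0.6508 + 168.7·0.1638 = 54.88 pbw (target 54.89 pbw)
  Li2O: 168.7·0.04440 = 7.490 pbw (target 7.492 pbw)
  MgO: 210.1·0.3214 = 67.53 pbw (target 67.53 pbw)
  PbO: 132.2·0.9772 = 129.2 pbw (target 129.2 pbw)
Auditing the glass mass value: the batch minus its LOI: 2001 pbw (the Σ of target masses is 2001 pbw; against the stated basis, 2001 pbw — gaps are rounding artifacts).
Batch grand total — Σ batch = 2031 pbw; LOI removed, Σ of batch·LOI: 30.51 pbw; glass ÷ batch gives a yield of 98.50%.

Batch per 2001 pbw glass melt:
  Stock A: 1485 pbw
  Component B: 35.02 pbw
  Raw C: 168.7 pbw
  Source D: 210.1 pbw
  Stock E: 132.2 pbw
Total batch = 2031 pbw; LOI loss = 30.51 pbw; yield = 98.50%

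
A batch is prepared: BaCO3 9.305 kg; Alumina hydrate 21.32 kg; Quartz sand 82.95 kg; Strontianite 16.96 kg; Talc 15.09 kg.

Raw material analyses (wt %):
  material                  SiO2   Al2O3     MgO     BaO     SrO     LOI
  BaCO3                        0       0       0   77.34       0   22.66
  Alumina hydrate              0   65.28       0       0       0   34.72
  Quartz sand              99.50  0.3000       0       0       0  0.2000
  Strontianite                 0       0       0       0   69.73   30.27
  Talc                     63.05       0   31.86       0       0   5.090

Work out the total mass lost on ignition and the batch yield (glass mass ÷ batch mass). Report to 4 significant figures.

LOI loss = 15.58 kg; glass = 130.0 kg; yield = 89.30%

The whole derivation maintains full precision from start to finish. The intermediate values are shown rounded to 4 significant figures across the worked steps — every reported figure sees exactly one rounding. The derived quantities are computed in full precision (the five compositions, LOI, glass mass, totals, the yield) from the weighed amounts on 130.0 kg of glass, as given in the question or the answer.
Ignition loss by material:
  BaCO3: 9.305 × 0.2266 = 2.109 kg
  Alumina hydrate: 21.32 × 0.3472 = 7.402 kg
  Quartz sand: 82.95 × 0.002000 = 0.1659 kg
  Strontianite: 16.96 × 0.3027 = 5.134 kg
  Talc: 15.09 × 0.05090 = 0.7681 kg
Total LOI = 15.58 kg
Glass = batch − LOI = 145.6 − 15.58 = 130.0 kg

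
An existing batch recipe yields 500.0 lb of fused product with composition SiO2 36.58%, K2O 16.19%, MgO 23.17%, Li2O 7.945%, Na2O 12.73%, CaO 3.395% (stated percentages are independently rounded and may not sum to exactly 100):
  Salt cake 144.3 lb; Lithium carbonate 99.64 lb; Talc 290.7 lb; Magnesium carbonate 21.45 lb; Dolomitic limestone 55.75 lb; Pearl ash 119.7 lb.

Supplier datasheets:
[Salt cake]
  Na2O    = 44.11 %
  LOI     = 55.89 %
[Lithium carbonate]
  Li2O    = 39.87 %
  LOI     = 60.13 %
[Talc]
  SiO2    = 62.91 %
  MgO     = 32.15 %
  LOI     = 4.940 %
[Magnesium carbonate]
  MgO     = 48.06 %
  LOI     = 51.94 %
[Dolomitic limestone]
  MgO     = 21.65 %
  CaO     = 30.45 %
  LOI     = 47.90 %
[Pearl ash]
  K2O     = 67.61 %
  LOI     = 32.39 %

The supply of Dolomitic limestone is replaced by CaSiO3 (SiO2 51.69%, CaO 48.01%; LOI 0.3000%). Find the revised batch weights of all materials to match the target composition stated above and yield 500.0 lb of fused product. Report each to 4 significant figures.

Revised batch per 500.0 lb fused product:
  Salt cake: 144.3 lb
  Lithium carbonate: 99.64 lb
  Talc: 261.7 lb
  Magnesium carbonate: 66.00 lb
  CaSiO3: 35.36 lb
  Pearl ash: 119.7 lb
Total batch = 726.7 lb; LOI loss = 226.6 lb

Each numeric step holds full float precision at each step; in-progress results are displayed rounded off to 4 significant digits in the working; every reported value is rounded only once; all derived quantities are rebuilt in full float precision (yield, the six compositions, totals, ignition loss, net glass mass) starting from the weights per 500.0 lb of glass as they appear in problem or answer.
Oxide mass targets, per 500.0 lb fused product:
  SiO2: 36.58% × 500.0 = 182.9 lb
  K2O: 16.19% × 500.0 = 80.95 lb
  MgO: 23.17% × 500.0 = 115.8 lb
  Li2O: 7.945% × 500.0 = 39.72 lb
  Na2O: 12.73% × 500.0 = 63.65 lb
  CaO: 3.395% × 500.0 = 16.98 lb
Balance tally, oxide-wise, with the batch weights as given, per the basis as stated (each sum matches its target mass inside rounding margins):
  SiO2: 261.7·0.6291 + 35.36·0.5169 = 182.9 lb (target 182.9 lb)
  K2O: 119.7·0.6761 = 80.93 lb (target 80.95 lb)
  MgO: 261.7·0.3215 + 66.00·0.4806 = 115.9 lb (target 115.8 lb)
  Li2O: 99.64·0.3987 = 39.73 lb (target 39.72 lb)
  Na2O: 144.3·0.4411 = 63.65 lb (target 63.65 lb)
  CaO: 35.36·0.4801 = 16.98 lb (target 16.98 lb)
Mass balance on the glass: total charge less LOI = 500.1 lb (per-oxide target masses sum to 500.1 lb; the stated basis being 500.0 lb — a pure rounding effect).
Summing the batch: Σ batch = 726.7 lb; the LOI term Σ batch·LOI equals 226.6 lb; yield, glass over the total, = 68.81%.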